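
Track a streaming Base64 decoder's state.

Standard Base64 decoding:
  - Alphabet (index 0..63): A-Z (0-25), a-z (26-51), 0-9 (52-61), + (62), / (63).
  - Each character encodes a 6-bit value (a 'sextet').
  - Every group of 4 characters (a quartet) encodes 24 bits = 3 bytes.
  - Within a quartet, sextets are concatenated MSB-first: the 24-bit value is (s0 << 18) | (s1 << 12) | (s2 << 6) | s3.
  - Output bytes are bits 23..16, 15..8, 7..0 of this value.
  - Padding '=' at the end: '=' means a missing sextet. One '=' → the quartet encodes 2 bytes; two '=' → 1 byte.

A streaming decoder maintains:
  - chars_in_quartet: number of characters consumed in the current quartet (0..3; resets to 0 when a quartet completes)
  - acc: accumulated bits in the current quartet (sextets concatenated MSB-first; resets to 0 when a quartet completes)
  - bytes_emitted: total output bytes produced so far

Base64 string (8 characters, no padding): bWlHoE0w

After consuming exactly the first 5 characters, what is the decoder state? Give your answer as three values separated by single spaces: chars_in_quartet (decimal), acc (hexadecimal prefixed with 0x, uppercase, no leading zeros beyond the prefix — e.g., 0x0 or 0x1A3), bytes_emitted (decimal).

Answer: 1 0x28 3

Derivation:
After char 0 ('b'=27): chars_in_quartet=1 acc=0x1B bytes_emitted=0
After char 1 ('W'=22): chars_in_quartet=2 acc=0x6D6 bytes_emitted=0
After char 2 ('l'=37): chars_in_quartet=3 acc=0x1B5A5 bytes_emitted=0
After char 3 ('H'=7): chars_in_quartet=4 acc=0x6D6947 -> emit 6D 69 47, reset; bytes_emitted=3
After char 4 ('o'=40): chars_in_quartet=1 acc=0x28 bytes_emitted=3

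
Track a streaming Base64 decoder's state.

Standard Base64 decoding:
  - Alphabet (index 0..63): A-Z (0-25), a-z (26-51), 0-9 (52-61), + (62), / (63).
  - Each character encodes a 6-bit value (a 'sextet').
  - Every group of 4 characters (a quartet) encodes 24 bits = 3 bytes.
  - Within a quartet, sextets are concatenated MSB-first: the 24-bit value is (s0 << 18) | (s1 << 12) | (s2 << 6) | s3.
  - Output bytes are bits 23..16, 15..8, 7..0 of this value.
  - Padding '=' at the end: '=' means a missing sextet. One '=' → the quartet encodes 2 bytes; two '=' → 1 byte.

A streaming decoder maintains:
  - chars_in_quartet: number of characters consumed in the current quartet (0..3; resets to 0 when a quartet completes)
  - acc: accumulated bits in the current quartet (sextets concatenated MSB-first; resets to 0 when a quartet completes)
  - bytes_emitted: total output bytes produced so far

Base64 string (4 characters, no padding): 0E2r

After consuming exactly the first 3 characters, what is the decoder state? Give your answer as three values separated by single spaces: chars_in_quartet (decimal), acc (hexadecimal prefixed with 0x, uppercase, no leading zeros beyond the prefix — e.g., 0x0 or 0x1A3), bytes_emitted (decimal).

After char 0 ('0'=52): chars_in_quartet=1 acc=0x34 bytes_emitted=0
After char 1 ('E'=4): chars_in_quartet=2 acc=0xD04 bytes_emitted=0
After char 2 ('2'=54): chars_in_quartet=3 acc=0x34136 bytes_emitted=0

Answer: 3 0x34136 0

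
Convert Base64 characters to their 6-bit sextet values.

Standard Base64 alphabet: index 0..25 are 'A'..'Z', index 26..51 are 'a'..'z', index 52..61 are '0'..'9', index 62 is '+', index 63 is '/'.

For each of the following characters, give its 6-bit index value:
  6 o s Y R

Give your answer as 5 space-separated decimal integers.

Answer: 58 40 44 24 17

Derivation:
'6': 0..9 range, 52 + ord('6') − ord('0') = 58
'o': a..z range, 26 + ord('o') − ord('a') = 40
's': a..z range, 26 + ord('s') − ord('a') = 44
'Y': A..Z range, ord('Y') − ord('A') = 24
'R': A..Z range, ord('R') − ord('A') = 17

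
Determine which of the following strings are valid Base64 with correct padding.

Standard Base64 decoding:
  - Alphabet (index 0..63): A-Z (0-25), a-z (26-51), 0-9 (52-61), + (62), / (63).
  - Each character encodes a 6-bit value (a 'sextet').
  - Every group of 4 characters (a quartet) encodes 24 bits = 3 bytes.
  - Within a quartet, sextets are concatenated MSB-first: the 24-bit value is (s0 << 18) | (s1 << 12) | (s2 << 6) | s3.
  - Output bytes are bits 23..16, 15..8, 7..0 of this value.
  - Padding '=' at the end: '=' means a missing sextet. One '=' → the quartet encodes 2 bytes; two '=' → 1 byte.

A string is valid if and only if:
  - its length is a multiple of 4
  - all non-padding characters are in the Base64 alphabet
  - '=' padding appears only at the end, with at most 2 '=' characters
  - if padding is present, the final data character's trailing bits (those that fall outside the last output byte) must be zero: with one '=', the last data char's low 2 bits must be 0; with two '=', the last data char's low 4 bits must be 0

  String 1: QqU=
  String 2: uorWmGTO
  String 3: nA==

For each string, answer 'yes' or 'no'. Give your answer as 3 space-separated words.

String 1: 'QqU=' → valid
String 2: 'uorWmGTO' → valid
String 3: 'nA==' → valid

Answer: yes yes yes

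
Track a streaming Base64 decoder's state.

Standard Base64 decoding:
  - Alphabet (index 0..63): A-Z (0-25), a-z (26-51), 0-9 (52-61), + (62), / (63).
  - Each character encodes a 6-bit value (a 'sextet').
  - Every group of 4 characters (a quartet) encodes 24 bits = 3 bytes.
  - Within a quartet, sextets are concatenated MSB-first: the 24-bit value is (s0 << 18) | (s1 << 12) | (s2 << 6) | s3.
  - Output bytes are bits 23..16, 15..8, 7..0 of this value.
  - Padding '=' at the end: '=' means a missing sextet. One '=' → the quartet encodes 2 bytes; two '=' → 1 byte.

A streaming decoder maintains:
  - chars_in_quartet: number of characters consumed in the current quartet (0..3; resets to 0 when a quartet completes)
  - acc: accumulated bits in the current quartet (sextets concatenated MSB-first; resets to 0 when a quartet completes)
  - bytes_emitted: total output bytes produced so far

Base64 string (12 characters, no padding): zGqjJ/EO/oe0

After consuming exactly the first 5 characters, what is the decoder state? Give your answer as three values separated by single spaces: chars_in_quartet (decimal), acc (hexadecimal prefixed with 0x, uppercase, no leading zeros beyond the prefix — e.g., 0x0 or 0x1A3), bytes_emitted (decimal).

Answer: 1 0x9 3

Derivation:
After char 0 ('z'=51): chars_in_quartet=1 acc=0x33 bytes_emitted=0
After char 1 ('G'=6): chars_in_quartet=2 acc=0xCC6 bytes_emitted=0
After char 2 ('q'=42): chars_in_quartet=3 acc=0x331AA bytes_emitted=0
After char 3 ('j'=35): chars_in_quartet=4 acc=0xCC6AA3 -> emit CC 6A A3, reset; bytes_emitted=3
After char 4 ('J'=9): chars_in_quartet=1 acc=0x9 bytes_emitted=3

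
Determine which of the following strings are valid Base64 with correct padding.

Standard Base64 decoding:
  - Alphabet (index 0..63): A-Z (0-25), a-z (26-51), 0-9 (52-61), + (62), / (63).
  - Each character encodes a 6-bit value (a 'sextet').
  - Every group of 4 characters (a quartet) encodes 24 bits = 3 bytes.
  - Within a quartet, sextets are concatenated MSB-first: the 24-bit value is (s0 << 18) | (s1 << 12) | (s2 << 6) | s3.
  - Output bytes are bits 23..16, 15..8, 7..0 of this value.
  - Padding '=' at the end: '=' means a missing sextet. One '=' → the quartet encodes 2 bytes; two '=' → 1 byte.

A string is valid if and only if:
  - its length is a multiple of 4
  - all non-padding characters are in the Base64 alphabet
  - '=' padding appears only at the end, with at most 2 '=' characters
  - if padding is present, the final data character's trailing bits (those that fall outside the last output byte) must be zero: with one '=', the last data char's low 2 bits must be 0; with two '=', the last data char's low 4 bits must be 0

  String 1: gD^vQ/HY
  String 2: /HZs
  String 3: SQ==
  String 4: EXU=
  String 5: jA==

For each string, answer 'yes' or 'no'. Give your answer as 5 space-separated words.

Answer: no yes yes yes yes

Derivation:
String 1: 'gD^vQ/HY' → invalid (bad char(s): ['^'])
String 2: '/HZs' → valid
String 3: 'SQ==' → valid
String 4: 'EXU=' → valid
String 5: 'jA==' → valid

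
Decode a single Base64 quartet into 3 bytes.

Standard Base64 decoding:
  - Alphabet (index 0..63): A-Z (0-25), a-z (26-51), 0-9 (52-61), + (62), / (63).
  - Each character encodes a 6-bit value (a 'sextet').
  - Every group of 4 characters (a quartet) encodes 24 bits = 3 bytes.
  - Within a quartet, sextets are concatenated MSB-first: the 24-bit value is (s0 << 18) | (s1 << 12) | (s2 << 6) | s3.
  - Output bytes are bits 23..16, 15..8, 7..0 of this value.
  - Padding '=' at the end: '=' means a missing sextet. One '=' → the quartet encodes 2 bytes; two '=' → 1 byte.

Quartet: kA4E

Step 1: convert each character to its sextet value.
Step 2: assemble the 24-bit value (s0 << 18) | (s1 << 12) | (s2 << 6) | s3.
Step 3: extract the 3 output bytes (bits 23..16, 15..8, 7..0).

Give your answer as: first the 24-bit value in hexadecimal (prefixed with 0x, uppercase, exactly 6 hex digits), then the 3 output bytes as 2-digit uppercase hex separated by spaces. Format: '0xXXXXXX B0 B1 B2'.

Sextets: k=36, A=0, 4=56, E=4
24-bit: (36<<18) | (0<<12) | (56<<6) | 4
      = 0x900000 | 0x000000 | 0x000E00 | 0x000004
      = 0x900E04
Bytes: (v>>16)&0xFF=90, (v>>8)&0xFF=0E, v&0xFF=04

Answer: 0x900E04 90 0E 04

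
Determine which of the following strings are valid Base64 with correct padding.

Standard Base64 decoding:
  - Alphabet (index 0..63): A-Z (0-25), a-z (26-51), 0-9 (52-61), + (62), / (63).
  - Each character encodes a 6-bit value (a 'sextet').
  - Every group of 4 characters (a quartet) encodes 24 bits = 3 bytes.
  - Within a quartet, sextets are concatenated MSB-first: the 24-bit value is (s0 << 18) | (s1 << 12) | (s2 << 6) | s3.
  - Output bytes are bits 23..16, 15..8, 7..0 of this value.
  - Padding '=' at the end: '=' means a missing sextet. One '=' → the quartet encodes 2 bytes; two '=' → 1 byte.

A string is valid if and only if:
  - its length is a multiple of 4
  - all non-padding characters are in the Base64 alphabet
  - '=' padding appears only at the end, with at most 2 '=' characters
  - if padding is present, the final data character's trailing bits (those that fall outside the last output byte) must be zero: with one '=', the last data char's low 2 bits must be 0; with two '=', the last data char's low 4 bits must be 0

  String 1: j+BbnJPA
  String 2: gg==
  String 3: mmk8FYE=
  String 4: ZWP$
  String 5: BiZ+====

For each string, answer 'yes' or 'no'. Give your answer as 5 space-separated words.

String 1: 'j+BbnJPA' → valid
String 2: 'gg==' → valid
String 3: 'mmk8FYE=' → valid
String 4: 'ZWP$' → invalid (bad char(s): ['$'])
String 5: 'BiZ+====' → invalid (4 pad chars (max 2))

Answer: yes yes yes no no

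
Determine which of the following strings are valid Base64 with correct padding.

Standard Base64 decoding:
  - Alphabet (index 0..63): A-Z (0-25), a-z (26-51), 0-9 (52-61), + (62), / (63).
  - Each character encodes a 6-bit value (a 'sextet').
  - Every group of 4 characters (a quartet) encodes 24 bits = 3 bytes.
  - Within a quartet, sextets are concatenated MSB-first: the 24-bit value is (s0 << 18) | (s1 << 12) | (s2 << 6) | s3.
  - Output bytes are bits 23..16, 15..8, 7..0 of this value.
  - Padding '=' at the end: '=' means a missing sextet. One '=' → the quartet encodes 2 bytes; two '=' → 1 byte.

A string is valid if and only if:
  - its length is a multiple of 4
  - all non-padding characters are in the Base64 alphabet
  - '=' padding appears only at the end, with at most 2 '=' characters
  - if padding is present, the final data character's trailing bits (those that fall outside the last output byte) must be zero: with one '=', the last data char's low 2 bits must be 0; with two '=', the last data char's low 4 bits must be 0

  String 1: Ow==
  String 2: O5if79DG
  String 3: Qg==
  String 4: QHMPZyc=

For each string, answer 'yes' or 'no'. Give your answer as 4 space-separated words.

String 1: 'Ow==' → valid
String 2: 'O5if79DG' → valid
String 3: 'Qg==' → valid
String 4: 'QHMPZyc=' → valid

Answer: yes yes yes yes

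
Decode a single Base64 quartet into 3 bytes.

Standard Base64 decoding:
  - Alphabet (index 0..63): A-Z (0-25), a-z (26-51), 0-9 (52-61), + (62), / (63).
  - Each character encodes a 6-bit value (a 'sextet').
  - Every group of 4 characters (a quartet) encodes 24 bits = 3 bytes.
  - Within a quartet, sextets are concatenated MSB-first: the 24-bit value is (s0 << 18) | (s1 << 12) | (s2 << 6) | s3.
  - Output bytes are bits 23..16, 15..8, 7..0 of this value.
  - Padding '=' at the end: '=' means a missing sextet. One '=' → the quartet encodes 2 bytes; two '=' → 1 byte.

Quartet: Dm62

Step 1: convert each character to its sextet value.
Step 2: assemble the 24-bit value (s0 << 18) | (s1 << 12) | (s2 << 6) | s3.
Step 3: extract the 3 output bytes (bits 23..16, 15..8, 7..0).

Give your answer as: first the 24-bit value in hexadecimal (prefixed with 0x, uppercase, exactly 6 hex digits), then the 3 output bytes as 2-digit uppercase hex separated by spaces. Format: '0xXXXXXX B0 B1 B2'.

Answer: 0x0E6EB6 0E 6E B6

Derivation:
Sextets: D=3, m=38, 6=58, 2=54
24-bit: (3<<18) | (38<<12) | (58<<6) | 54
      = 0x0C0000 | 0x026000 | 0x000E80 | 0x000036
      = 0x0E6EB6
Bytes: (v>>16)&0xFF=0E, (v>>8)&0xFF=6E, v&0xFF=B6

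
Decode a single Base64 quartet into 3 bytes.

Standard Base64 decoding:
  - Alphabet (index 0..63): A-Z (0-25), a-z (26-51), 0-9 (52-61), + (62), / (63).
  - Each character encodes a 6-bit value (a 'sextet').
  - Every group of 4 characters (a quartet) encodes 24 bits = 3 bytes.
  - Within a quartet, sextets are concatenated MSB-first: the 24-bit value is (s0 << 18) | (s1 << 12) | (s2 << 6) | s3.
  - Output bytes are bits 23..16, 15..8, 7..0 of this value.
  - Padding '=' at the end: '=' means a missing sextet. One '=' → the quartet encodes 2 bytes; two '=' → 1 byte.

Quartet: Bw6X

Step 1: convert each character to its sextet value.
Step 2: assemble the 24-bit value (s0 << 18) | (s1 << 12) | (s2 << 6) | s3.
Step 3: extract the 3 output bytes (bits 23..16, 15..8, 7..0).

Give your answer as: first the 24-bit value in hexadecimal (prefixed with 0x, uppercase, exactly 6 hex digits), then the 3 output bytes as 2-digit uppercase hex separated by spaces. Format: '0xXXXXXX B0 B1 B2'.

Answer: 0x070E97 07 0E 97

Derivation:
Sextets: B=1, w=48, 6=58, X=23
24-bit: (1<<18) | (48<<12) | (58<<6) | 23
      = 0x040000 | 0x030000 | 0x000E80 | 0x000017
      = 0x070E97
Bytes: (v>>16)&0xFF=07, (v>>8)&0xFF=0E, v&0xFF=97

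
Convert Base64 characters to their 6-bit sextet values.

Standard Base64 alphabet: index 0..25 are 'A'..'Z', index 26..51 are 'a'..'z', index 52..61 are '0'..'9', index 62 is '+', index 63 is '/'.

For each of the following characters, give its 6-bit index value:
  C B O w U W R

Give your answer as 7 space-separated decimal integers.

'C': A..Z range, ord('C') − ord('A') = 2
'B': A..Z range, ord('B') − ord('A') = 1
'O': A..Z range, ord('O') − ord('A') = 14
'w': a..z range, 26 + ord('w') − ord('a') = 48
'U': A..Z range, ord('U') − ord('A') = 20
'W': A..Z range, ord('W') − ord('A') = 22
'R': A..Z range, ord('R') − ord('A') = 17

Answer: 2 1 14 48 20 22 17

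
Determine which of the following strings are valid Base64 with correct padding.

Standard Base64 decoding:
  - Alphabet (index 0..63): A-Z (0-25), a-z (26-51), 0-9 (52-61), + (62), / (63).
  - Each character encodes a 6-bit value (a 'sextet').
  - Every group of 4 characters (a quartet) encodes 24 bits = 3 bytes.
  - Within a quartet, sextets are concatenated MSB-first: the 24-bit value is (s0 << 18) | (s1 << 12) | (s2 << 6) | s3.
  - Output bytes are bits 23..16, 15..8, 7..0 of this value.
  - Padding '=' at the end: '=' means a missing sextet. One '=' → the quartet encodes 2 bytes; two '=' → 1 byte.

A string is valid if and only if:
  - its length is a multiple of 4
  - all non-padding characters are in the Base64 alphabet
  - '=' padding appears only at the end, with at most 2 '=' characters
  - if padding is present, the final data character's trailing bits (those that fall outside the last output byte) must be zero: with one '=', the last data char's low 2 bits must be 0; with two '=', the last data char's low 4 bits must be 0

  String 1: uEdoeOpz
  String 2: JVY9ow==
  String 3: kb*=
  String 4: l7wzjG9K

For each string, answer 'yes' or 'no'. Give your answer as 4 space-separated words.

Answer: yes yes no yes

Derivation:
String 1: 'uEdoeOpz' → valid
String 2: 'JVY9ow==' → valid
String 3: 'kb*=' → invalid (bad char(s): ['*'])
String 4: 'l7wzjG9K' → valid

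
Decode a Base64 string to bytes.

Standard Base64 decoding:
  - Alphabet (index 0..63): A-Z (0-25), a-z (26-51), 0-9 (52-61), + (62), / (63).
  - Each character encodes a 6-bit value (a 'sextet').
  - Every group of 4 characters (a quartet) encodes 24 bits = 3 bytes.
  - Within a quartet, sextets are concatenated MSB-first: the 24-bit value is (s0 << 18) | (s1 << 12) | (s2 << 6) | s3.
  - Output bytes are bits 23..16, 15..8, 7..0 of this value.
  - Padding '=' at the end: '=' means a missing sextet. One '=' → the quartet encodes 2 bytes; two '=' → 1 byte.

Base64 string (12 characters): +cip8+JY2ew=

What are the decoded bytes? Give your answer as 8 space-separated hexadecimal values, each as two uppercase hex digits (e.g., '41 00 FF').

After char 0 ('+'=62): chars_in_quartet=1 acc=0x3E bytes_emitted=0
After char 1 ('c'=28): chars_in_quartet=2 acc=0xF9C bytes_emitted=0
After char 2 ('i'=34): chars_in_quartet=3 acc=0x3E722 bytes_emitted=0
After char 3 ('p'=41): chars_in_quartet=4 acc=0xF9C8A9 -> emit F9 C8 A9, reset; bytes_emitted=3
After char 4 ('8'=60): chars_in_quartet=1 acc=0x3C bytes_emitted=3
After char 5 ('+'=62): chars_in_quartet=2 acc=0xF3E bytes_emitted=3
After char 6 ('J'=9): chars_in_quartet=3 acc=0x3CF89 bytes_emitted=3
After char 7 ('Y'=24): chars_in_quartet=4 acc=0xF3E258 -> emit F3 E2 58, reset; bytes_emitted=6
After char 8 ('2'=54): chars_in_quartet=1 acc=0x36 bytes_emitted=6
After char 9 ('e'=30): chars_in_quartet=2 acc=0xD9E bytes_emitted=6
After char 10 ('w'=48): chars_in_quartet=3 acc=0x367B0 bytes_emitted=6
Padding '=': partial quartet acc=0x367B0 -> emit D9 EC; bytes_emitted=8

Answer: F9 C8 A9 F3 E2 58 D9 EC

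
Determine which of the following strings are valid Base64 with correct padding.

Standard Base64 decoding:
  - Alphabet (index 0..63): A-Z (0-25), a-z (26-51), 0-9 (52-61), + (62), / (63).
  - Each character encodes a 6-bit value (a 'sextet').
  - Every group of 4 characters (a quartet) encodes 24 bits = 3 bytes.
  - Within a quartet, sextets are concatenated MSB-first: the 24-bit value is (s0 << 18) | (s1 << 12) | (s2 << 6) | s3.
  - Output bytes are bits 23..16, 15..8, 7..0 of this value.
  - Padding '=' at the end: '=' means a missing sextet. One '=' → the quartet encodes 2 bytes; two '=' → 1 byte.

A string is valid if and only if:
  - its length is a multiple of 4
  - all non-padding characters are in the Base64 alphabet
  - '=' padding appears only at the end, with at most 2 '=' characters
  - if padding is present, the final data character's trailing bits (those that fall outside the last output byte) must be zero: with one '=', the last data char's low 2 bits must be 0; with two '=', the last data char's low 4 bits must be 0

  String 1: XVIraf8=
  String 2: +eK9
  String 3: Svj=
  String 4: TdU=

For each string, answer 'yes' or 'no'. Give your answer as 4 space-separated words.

String 1: 'XVIraf8=' → valid
String 2: '+eK9' → valid
String 3: 'Svj=' → invalid (bad trailing bits)
String 4: 'TdU=' → valid

Answer: yes yes no yes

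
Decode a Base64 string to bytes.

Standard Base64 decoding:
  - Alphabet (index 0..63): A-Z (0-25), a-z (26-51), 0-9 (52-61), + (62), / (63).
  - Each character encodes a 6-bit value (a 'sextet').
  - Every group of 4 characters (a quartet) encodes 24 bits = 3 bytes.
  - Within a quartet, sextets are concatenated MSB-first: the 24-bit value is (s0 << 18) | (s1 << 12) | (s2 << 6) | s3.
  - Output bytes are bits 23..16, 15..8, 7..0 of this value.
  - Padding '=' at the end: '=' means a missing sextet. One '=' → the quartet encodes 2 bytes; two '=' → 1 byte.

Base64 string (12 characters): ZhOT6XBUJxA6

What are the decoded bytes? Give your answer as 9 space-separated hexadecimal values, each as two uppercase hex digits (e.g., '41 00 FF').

Answer: 66 13 93 E9 70 54 27 10 3A

Derivation:
After char 0 ('Z'=25): chars_in_quartet=1 acc=0x19 bytes_emitted=0
After char 1 ('h'=33): chars_in_quartet=2 acc=0x661 bytes_emitted=0
After char 2 ('O'=14): chars_in_quartet=3 acc=0x1984E bytes_emitted=0
After char 3 ('T'=19): chars_in_quartet=4 acc=0x661393 -> emit 66 13 93, reset; bytes_emitted=3
After char 4 ('6'=58): chars_in_quartet=1 acc=0x3A bytes_emitted=3
After char 5 ('X'=23): chars_in_quartet=2 acc=0xE97 bytes_emitted=3
After char 6 ('B'=1): chars_in_quartet=3 acc=0x3A5C1 bytes_emitted=3
After char 7 ('U'=20): chars_in_quartet=4 acc=0xE97054 -> emit E9 70 54, reset; bytes_emitted=6
After char 8 ('J'=9): chars_in_quartet=1 acc=0x9 bytes_emitted=6
After char 9 ('x'=49): chars_in_quartet=2 acc=0x271 bytes_emitted=6
After char 10 ('A'=0): chars_in_quartet=3 acc=0x9C40 bytes_emitted=6
After char 11 ('6'=58): chars_in_quartet=4 acc=0x27103A -> emit 27 10 3A, reset; bytes_emitted=9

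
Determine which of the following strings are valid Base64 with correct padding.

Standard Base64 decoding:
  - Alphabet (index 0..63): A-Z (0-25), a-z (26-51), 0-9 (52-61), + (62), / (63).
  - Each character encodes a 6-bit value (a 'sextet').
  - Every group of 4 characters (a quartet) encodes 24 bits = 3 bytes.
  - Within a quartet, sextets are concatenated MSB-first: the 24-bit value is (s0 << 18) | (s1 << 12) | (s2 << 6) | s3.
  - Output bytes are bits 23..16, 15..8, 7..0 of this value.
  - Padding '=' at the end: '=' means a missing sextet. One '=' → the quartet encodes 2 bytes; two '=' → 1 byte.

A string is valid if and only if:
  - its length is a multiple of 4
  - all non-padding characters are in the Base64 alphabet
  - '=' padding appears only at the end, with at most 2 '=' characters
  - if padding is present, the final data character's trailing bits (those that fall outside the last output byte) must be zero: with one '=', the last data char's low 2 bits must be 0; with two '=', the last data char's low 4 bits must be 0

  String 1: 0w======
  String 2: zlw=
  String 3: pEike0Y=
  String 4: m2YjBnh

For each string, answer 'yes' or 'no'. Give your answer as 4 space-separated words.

Answer: no yes yes no

Derivation:
String 1: '0w======' → invalid (6 pad chars (max 2))
String 2: 'zlw=' → valid
String 3: 'pEike0Y=' → valid
String 4: 'm2YjBnh' → invalid (len=7 not mult of 4)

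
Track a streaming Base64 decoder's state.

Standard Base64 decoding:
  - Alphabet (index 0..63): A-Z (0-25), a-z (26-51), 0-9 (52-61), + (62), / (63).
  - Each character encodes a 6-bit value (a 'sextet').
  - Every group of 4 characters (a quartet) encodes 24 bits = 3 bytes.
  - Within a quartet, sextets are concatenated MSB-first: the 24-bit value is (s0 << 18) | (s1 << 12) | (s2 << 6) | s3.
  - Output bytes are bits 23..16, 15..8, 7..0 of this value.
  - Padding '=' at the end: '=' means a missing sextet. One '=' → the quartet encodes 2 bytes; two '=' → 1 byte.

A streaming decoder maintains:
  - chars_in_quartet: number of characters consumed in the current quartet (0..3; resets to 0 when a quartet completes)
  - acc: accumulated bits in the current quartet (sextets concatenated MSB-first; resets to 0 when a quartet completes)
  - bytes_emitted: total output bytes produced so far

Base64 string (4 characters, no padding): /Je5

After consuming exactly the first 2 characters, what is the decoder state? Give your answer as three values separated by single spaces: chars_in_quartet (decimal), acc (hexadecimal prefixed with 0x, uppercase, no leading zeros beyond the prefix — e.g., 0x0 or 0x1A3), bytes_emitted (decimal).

After char 0 ('/'=63): chars_in_quartet=1 acc=0x3F bytes_emitted=0
After char 1 ('J'=9): chars_in_quartet=2 acc=0xFC9 bytes_emitted=0

Answer: 2 0xFC9 0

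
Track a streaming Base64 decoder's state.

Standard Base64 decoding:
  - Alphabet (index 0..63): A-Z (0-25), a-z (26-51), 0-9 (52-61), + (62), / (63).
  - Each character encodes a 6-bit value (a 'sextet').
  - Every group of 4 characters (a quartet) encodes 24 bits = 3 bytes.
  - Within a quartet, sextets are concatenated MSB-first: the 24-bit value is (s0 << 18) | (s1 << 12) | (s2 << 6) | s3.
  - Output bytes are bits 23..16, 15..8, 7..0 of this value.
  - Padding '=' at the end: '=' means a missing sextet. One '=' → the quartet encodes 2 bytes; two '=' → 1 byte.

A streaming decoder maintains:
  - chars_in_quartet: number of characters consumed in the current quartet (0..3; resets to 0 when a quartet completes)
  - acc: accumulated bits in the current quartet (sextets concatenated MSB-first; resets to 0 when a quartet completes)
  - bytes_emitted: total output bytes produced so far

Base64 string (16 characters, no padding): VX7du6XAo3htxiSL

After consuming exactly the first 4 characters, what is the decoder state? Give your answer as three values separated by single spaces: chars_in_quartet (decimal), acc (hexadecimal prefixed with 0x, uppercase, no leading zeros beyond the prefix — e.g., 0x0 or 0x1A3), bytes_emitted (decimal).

After char 0 ('V'=21): chars_in_quartet=1 acc=0x15 bytes_emitted=0
After char 1 ('X'=23): chars_in_quartet=2 acc=0x557 bytes_emitted=0
After char 2 ('7'=59): chars_in_quartet=3 acc=0x155FB bytes_emitted=0
After char 3 ('d'=29): chars_in_quartet=4 acc=0x557EDD -> emit 55 7E DD, reset; bytes_emitted=3

Answer: 0 0x0 3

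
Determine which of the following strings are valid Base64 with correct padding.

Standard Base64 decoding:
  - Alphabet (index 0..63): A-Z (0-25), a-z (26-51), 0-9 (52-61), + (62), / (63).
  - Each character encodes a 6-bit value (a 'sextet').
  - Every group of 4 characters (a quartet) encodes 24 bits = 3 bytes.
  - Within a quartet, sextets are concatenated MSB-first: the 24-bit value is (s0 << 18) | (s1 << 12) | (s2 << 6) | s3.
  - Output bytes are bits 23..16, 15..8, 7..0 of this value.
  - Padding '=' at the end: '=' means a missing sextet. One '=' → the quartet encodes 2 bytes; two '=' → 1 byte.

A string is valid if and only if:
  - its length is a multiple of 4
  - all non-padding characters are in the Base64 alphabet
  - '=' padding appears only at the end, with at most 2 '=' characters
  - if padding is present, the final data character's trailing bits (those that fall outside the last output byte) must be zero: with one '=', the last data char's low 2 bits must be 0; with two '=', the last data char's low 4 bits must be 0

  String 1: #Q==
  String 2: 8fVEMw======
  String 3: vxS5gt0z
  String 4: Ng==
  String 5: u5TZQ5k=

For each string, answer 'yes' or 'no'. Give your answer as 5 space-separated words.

Answer: no no yes yes yes

Derivation:
String 1: '#Q==' → invalid (bad char(s): ['#'])
String 2: '8fVEMw======' → invalid (6 pad chars (max 2))
String 3: 'vxS5gt0z' → valid
String 4: 'Ng==' → valid
String 5: 'u5TZQ5k=' → valid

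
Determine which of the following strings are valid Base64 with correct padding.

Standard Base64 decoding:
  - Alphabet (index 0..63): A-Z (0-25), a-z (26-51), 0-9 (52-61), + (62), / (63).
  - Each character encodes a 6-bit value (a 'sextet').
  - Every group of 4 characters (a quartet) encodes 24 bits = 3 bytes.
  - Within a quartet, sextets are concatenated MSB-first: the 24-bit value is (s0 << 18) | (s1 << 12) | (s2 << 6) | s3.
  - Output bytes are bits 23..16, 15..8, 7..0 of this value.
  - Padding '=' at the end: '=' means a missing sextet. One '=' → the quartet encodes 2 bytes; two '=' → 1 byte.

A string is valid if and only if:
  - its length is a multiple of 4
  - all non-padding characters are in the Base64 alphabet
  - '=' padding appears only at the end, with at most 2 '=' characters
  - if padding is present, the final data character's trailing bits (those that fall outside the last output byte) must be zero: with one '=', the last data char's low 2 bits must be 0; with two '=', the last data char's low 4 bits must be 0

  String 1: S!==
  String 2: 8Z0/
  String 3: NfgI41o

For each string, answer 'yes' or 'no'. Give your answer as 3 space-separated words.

Answer: no yes no

Derivation:
String 1: 'S!==' → invalid (bad char(s): ['!'])
String 2: '8Z0/' → valid
String 3: 'NfgI41o' → invalid (len=7 not mult of 4)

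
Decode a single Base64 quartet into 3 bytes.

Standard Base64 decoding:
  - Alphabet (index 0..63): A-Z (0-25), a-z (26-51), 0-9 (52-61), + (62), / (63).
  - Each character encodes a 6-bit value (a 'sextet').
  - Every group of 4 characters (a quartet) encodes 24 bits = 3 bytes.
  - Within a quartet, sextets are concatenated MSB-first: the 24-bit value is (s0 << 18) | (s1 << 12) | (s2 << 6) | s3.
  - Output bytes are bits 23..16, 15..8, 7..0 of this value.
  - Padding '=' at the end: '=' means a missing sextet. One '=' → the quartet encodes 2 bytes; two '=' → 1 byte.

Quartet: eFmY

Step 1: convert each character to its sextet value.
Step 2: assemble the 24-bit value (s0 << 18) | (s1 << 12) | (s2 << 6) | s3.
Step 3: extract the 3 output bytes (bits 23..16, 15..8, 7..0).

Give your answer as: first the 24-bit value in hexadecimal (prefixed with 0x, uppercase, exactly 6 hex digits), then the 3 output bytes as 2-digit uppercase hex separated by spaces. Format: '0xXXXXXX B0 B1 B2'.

Answer: 0x785998 78 59 98

Derivation:
Sextets: e=30, F=5, m=38, Y=24
24-bit: (30<<18) | (5<<12) | (38<<6) | 24
      = 0x780000 | 0x005000 | 0x000980 | 0x000018
      = 0x785998
Bytes: (v>>16)&0xFF=78, (v>>8)&0xFF=59, v&0xFF=98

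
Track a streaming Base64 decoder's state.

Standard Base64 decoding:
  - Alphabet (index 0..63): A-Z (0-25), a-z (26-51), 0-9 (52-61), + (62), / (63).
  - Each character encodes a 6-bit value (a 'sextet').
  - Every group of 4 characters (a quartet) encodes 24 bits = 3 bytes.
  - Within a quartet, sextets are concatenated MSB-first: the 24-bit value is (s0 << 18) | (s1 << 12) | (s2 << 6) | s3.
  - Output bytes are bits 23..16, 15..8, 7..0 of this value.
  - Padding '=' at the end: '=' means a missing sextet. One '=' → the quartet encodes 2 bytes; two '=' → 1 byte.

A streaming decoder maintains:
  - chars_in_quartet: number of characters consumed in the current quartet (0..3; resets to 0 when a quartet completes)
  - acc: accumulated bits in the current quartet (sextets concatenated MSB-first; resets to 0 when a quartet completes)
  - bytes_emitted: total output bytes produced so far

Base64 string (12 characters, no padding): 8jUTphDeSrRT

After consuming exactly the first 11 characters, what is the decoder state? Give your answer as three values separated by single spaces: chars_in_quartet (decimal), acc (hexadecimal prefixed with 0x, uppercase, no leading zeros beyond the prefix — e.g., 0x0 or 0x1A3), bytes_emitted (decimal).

After char 0 ('8'=60): chars_in_quartet=1 acc=0x3C bytes_emitted=0
After char 1 ('j'=35): chars_in_quartet=2 acc=0xF23 bytes_emitted=0
After char 2 ('U'=20): chars_in_quartet=3 acc=0x3C8D4 bytes_emitted=0
After char 3 ('T'=19): chars_in_quartet=4 acc=0xF23513 -> emit F2 35 13, reset; bytes_emitted=3
After char 4 ('p'=41): chars_in_quartet=1 acc=0x29 bytes_emitted=3
After char 5 ('h'=33): chars_in_quartet=2 acc=0xA61 bytes_emitted=3
After char 6 ('D'=3): chars_in_quartet=3 acc=0x29843 bytes_emitted=3
After char 7 ('e'=30): chars_in_quartet=4 acc=0xA610DE -> emit A6 10 DE, reset; bytes_emitted=6
After char 8 ('S'=18): chars_in_quartet=1 acc=0x12 bytes_emitted=6
After char 9 ('r'=43): chars_in_quartet=2 acc=0x4AB bytes_emitted=6
After char 10 ('R'=17): chars_in_quartet=3 acc=0x12AD1 bytes_emitted=6

Answer: 3 0x12AD1 6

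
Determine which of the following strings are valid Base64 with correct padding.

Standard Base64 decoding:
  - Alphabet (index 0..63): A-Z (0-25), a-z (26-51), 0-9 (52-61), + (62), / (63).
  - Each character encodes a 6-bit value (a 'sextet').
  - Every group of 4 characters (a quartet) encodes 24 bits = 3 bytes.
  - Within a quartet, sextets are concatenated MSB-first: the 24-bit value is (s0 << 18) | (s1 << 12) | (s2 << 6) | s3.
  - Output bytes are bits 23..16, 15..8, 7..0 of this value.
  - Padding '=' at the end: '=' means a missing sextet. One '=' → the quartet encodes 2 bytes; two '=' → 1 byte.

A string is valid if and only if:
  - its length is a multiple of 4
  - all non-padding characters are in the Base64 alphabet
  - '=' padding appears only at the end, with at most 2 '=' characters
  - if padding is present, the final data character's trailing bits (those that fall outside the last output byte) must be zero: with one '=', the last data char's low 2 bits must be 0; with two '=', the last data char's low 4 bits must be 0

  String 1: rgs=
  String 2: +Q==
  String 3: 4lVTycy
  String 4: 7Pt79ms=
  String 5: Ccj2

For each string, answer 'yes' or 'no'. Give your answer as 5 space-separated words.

Answer: yes yes no yes yes

Derivation:
String 1: 'rgs=' → valid
String 2: '+Q==' → valid
String 3: '4lVTycy' → invalid (len=7 not mult of 4)
String 4: '7Pt79ms=' → valid
String 5: 'Ccj2' → valid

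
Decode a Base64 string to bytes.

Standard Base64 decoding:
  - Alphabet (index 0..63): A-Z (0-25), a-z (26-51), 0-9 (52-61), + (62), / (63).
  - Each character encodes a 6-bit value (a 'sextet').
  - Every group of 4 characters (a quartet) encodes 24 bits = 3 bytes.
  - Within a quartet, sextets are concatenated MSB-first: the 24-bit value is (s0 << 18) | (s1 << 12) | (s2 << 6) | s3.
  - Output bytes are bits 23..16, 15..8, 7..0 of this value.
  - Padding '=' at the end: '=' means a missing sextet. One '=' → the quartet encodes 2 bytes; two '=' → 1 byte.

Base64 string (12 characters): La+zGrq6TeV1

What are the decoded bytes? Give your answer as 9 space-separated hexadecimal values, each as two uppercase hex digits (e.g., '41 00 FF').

Answer: 2D AF B3 1A BA BA 4D E5 75

Derivation:
After char 0 ('L'=11): chars_in_quartet=1 acc=0xB bytes_emitted=0
After char 1 ('a'=26): chars_in_quartet=2 acc=0x2DA bytes_emitted=0
After char 2 ('+'=62): chars_in_quartet=3 acc=0xB6BE bytes_emitted=0
After char 3 ('z'=51): chars_in_quartet=4 acc=0x2DAFB3 -> emit 2D AF B3, reset; bytes_emitted=3
After char 4 ('G'=6): chars_in_quartet=1 acc=0x6 bytes_emitted=3
After char 5 ('r'=43): chars_in_quartet=2 acc=0x1AB bytes_emitted=3
After char 6 ('q'=42): chars_in_quartet=3 acc=0x6AEA bytes_emitted=3
After char 7 ('6'=58): chars_in_quartet=4 acc=0x1ABABA -> emit 1A BA BA, reset; bytes_emitted=6
After char 8 ('T'=19): chars_in_quartet=1 acc=0x13 bytes_emitted=6
After char 9 ('e'=30): chars_in_quartet=2 acc=0x4DE bytes_emitted=6
After char 10 ('V'=21): chars_in_quartet=3 acc=0x13795 bytes_emitted=6
After char 11 ('1'=53): chars_in_quartet=4 acc=0x4DE575 -> emit 4D E5 75, reset; bytes_emitted=9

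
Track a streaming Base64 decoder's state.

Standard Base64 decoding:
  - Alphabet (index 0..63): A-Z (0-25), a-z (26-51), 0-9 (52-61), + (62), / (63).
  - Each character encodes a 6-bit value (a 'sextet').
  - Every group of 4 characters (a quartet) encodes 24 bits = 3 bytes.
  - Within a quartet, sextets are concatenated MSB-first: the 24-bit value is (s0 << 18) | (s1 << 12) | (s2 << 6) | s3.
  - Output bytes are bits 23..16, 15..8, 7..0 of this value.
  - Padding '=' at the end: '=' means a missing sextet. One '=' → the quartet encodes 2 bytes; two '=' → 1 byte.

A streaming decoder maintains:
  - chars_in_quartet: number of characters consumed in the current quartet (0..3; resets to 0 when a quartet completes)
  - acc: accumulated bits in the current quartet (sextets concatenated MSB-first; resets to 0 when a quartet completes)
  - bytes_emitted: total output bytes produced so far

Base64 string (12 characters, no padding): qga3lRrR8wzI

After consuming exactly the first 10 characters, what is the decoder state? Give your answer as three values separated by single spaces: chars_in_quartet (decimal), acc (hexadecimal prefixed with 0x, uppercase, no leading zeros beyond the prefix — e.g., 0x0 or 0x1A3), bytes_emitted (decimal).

Answer: 2 0xF30 6

Derivation:
After char 0 ('q'=42): chars_in_quartet=1 acc=0x2A bytes_emitted=0
After char 1 ('g'=32): chars_in_quartet=2 acc=0xAA0 bytes_emitted=0
After char 2 ('a'=26): chars_in_quartet=3 acc=0x2A81A bytes_emitted=0
After char 3 ('3'=55): chars_in_quartet=4 acc=0xAA06B7 -> emit AA 06 B7, reset; bytes_emitted=3
After char 4 ('l'=37): chars_in_quartet=1 acc=0x25 bytes_emitted=3
After char 5 ('R'=17): chars_in_quartet=2 acc=0x951 bytes_emitted=3
After char 6 ('r'=43): chars_in_quartet=3 acc=0x2546B bytes_emitted=3
After char 7 ('R'=17): chars_in_quartet=4 acc=0x951AD1 -> emit 95 1A D1, reset; bytes_emitted=6
After char 8 ('8'=60): chars_in_quartet=1 acc=0x3C bytes_emitted=6
After char 9 ('w'=48): chars_in_quartet=2 acc=0xF30 bytes_emitted=6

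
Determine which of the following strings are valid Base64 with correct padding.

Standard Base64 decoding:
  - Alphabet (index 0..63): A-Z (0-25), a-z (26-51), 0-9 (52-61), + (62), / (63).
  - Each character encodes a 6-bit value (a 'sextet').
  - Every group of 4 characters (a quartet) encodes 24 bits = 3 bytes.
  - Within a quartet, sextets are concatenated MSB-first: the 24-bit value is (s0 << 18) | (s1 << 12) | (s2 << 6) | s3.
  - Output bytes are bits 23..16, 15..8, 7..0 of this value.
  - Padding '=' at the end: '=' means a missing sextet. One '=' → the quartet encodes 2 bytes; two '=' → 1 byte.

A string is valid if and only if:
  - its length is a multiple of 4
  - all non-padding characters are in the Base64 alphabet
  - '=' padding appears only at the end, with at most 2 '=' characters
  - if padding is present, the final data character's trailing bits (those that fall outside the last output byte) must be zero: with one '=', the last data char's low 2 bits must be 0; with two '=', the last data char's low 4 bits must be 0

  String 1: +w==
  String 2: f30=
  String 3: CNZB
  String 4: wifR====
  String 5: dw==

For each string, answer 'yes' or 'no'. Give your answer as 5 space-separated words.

Answer: yes yes yes no yes

Derivation:
String 1: '+w==' → valid
String 2: 'f30=' → valid
String 3: 'CNZB' → valid
String 4: 'wifR====' → invalid (4 pad chars (max 2))
String 5: 'dw==' → valid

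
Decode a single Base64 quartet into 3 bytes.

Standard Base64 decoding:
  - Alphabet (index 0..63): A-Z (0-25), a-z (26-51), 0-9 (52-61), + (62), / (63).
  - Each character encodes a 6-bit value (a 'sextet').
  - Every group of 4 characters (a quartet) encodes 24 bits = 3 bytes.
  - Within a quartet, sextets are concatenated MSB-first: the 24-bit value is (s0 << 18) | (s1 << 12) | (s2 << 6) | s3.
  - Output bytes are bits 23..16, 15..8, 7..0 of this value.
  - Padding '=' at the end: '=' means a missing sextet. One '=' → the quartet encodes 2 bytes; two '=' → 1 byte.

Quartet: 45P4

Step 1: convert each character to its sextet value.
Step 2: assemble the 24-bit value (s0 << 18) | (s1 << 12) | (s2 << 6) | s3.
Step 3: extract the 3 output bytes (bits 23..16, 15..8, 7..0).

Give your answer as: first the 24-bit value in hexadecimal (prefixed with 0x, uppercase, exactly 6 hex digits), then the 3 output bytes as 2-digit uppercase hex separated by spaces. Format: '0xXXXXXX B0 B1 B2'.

Sextets: 4=56, 5=57, P=15, 4=56
24-bit: (56<<18) | (57<<12) | (15<<6) | 56
      = 0xE00000 | 0x039000 | 0x0003C0 | 0x000038
      = 0xE393F8
Bytes: (v>>16)&0xFF=E3, (v>>8)&0xFF=93, v&0xFF=F8

Answer: 0xE393F8 E3 93 F8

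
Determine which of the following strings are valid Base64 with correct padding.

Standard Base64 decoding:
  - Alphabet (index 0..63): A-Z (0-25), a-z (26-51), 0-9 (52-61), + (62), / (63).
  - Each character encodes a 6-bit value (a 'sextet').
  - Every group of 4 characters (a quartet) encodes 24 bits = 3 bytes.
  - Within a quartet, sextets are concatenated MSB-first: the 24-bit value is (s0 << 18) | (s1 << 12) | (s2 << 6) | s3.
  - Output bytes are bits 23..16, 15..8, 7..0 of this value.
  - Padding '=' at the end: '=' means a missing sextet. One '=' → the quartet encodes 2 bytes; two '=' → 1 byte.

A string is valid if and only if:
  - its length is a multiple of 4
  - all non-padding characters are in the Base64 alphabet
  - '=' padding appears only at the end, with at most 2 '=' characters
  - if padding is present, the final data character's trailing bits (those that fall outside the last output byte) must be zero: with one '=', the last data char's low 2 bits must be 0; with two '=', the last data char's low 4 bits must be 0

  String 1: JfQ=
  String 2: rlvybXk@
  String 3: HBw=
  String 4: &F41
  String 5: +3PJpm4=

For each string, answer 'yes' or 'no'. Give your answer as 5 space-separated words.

Answer: yes no yes no yes

Derivation:
String 1: 'JfQ=' → valid
String 2: 'rlvybXk@' → invalid (bad char(s): ['@'])
String 3: 'HBw=' → valid
String 4: '&F41' → invalid (bad char(s): ['&'])
String 5: '+3PJpm4=' → valid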